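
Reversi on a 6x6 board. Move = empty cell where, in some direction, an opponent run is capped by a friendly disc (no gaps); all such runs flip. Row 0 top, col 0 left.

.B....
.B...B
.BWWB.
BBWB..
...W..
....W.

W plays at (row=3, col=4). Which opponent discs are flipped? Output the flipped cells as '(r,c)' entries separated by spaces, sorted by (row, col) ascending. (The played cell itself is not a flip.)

Answer: (3,3)

Derivation:
Dir NW: first cell 'W' (not opp) -> no flip
Dir N: opp run (2,4), next='.' -> no flip
Dir NE: first cell '.' (not opp) -> no flip
Dir W: opp run (3,3) capped by W -> flip
Dir E: first cell '.' (not opp) -> no flip
Dir SW: first cell 'W' (not opp) -> no flip
Dir S: first cell '.' (not opp) -> no flip
Dir SE: first cell '.' (not opp) -> no flip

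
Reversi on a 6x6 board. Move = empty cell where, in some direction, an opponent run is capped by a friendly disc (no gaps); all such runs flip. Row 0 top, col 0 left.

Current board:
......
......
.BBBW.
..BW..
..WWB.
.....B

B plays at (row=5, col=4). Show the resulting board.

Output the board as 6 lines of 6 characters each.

Answer: ......
......
.BBBW.
..BW..
..WBB.
....BB

Derivation:
Place B at (5,4); scan 8 dirs for brackets.
Dir NW: opp run (4,3) capped by B -> flip
Dir N: first cell 'B' (not opp) -> no flip
Dir NE: first cell '.' (not opp) -> no flip
Dir W: first cell '.' (not opp) -> no flip
Dir E: first cell 'B' (not opp) -> no flip
Dir SW: edge -> no flip
Dir S: edge -> no flip
Dir SE: edge -> no flip
All flips: (4,3)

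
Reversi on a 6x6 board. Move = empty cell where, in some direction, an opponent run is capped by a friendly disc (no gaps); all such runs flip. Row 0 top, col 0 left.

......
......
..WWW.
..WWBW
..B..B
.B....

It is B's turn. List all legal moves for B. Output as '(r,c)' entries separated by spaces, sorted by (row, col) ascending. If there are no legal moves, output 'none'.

(1,1): no bracket -> illegal
(1,2): flips 3 -> legal
(1,3): no bracket -> illegal
(1,4): flips 1 -> legal
(1,5): flips 2 -> legal
(2,1): no bracket -> illegal
(2,5): flips 1 -> legal
(3,1): flips 2 -> legal
(4,1): no bracket -> illegal
(4,3): no bracket -> illegal
(4,4): no bracket -> illegal

Answer: (1,2) (1,4) (1,5) (2,5) (3,1)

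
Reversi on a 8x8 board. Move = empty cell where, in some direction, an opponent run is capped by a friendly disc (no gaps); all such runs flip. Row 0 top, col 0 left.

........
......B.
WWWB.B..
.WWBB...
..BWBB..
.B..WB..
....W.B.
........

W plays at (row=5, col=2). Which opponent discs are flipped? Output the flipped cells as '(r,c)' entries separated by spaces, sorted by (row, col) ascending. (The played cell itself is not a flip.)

Answer: (4,2)

Derivation:
Dir NW: first cell '.' (not opp) -> no flip
Dir N: opp run (4,2) capped by W -> flip
Dir NE: first cell 'W' (not opp) -> no flip
Dir W: opp run (5,1), next='.' -> no flip
Dir E: first cell '.' (not opp) -> no flip
Dir SW: first cell '.' (not opp) -> no flip
Dir S: first cell '.' (not opp) -> no flip
Dir SE: first cell '.' (not opp) -> no flip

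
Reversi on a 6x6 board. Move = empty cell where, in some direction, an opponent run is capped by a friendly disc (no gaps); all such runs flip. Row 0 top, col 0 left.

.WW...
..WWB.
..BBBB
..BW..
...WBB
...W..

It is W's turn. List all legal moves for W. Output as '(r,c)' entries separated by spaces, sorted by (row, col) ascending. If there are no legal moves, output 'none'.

Answer: (1,1) (1,5) (2,1) (3,1) (3,4) (3,5) (4,2) (5,5)

Derivation:
(0,3): no bracket -> illegal
(0,4): no bracket -> illegal
(0,5): no bracket -> illegal
(1,1): flips 1 -> legal
(1,5): flips 2 -> legal
(2,1): flips 1 -> legal
(3,1): flips 2 -> legal
(3,4): flips 1 -> legal
(3,5): flips 2 -> legal
(4,1): no bracket -> illegal
(4,2): flips 2 -> legal
(5,4): no bracket -> illegal
(5,5): flips 1 -> legal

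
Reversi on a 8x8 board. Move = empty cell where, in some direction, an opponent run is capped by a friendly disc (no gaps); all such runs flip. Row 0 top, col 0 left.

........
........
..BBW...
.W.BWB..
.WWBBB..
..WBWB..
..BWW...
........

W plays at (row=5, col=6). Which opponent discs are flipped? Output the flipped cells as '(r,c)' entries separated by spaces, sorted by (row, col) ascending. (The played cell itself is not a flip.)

Answer: (4,5) (5,5)

Derivation:
Dir NW: opp run (4,5) capped by W -> flip
Dir N: first cell '.' (not opp) -> no flip
Dir NE: first cell '.' (not opp) -> no flip
Dir W: opp run (5,5) capped by W -> flip
Dir E: first cell '.' (not opp) -> no flip
Dir SW: first cell '.' (not opp) -> no flip
Dir S: first cell '.' (not opp) -> no flip
Dir SE: first cell '.' (not opp) -> no flip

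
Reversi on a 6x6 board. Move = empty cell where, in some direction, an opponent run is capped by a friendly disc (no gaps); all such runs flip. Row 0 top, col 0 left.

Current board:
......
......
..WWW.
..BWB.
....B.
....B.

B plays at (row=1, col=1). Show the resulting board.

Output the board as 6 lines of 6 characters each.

Place B at (1,1); scan 8 dirs for brackets.
Dir NW: first cell '.' (not opp) -> no flip
Dir N: first cell '.' (not opp) -> no flip
Dir NE: first cell '.' (not opp) -> no flip
Dir W: first cell '.' (not opp) -> no flip
Dir E: first cell '.' (not opp) -> no flip
Dir SW: first cell '.' (not opp) -> no flip
Dir S: first cell '.' (not opp) -> no flip
Dir SE: opp run (2,2) (3,3) capped by B -> flip
All flips: (2,2) (3,3)

Answer: ......
.B....
..BWW.
..BBB.
....B.
....B.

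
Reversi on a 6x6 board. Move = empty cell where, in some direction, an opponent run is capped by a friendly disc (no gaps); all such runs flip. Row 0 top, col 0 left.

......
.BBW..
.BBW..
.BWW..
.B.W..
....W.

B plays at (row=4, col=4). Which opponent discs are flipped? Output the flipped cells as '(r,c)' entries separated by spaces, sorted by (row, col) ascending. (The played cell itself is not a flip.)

Dir NW: opp run (3,3) capped by B -> flip
Dir N: first cell '.' (not opp) -> no flip
Dir NE: first cell '.' (not opp) -> no flip
Dir W: opp run (4,3), next='.' -> no flip
Dir E: first cell '.' (not opp) -> no flip
Dir SW: first cell '.' (not opp) -> no flip
Dir S: opp run (5,4), next=edge -> no flip
Dir SE: first cell '.' (not opp) -> no flip

Answer: (3,3)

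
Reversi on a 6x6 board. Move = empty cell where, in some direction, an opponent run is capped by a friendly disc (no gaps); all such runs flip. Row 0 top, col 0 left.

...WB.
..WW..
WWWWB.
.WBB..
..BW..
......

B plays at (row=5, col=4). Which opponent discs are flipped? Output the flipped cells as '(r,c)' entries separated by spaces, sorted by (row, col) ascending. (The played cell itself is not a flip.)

Dir NW: opp run (4,3) capped by B -> flip
Dir N: first cell '.' (not opp) -> no flip
Dir NE: first cell '.' (not opp) -> no flip
Dir W: first cell '.' (not opp) -> no flip
Dir E: first cell '.' (not opp) -> no flip
Dir SW: edge -> no flip
Dir S: edge -> no flip
Dir SE: edge -> no flip

Answer: (4,3)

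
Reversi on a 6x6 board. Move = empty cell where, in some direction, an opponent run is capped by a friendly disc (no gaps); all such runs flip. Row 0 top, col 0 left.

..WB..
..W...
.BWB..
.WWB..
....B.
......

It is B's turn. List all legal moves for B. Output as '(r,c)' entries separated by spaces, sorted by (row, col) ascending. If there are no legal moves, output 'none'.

(0,1): flips 2 -> legal
(1,1): flips 1 -> legal
(1,3): no bracket -> illegal
(2,0): no bracket -> illegal
(3,0): flips 2 -> legal
(4,0): no bracket -> illegal
(4,1): flips 2 -> legal
(4,2): no bracket -> illegal
(4,3): flips 1 -> legal

Answer: (0,1) (1,1) (3,0) (4,1) (4,3)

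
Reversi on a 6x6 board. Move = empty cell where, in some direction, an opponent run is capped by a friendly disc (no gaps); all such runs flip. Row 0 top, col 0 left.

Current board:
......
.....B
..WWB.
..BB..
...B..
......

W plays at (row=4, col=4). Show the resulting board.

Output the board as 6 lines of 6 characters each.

Place W at (4,4); scan 8 dirs for brackets.
Dir NW: opp run (3,3) capped by W -> flip
Dir N: first cell '.' (not opp) -> no flip
Dir NE: first cell '.' (not opp) -> no flip
Dir W: opp run (4,3), next='.' -> no flip
Dir E: first cell '.' (not opp) -> no flip
Dir SW: first cell '.' (not opp) -> no flip
Dir S: first cell '.' (not opp) -> no flip
Dir SE: first cell '.' (not opp) -> no flip
All flips: (3,3)

Answer: ......
.....B
..WWB.
..BW..
...BW.
......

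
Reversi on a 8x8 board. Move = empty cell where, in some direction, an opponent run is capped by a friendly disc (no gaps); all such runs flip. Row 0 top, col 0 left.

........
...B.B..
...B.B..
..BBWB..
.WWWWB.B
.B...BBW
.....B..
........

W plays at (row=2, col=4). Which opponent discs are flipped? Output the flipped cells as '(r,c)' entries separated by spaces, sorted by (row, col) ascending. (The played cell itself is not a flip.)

Dir NW: opp run (1,3), next='.' -> no flip
Dir N: first cell '.' (not opp) -> no flip
Dir NE: opp run (1,5), next='.' -> no flip
Dir W: opp run (2,3), next='.' -> no flip
Dir E: opp run (2,5), next='.' -> no flip
Dir SW: opp run (3,3) capped by W -> flip
Dir S: first cell 'W' (not opp) -> no flip
Dir SE: opp run (3,5), next='.' -> no flip

Answer: (3,3)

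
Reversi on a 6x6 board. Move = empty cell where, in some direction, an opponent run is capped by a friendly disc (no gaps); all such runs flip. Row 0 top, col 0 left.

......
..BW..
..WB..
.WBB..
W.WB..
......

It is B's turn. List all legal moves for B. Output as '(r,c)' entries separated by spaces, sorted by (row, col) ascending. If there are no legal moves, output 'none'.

(0,2): no bracket -> illegal
(0,3): flips 1 -> legal
(0,4): no bracket -> illegal
(1,1): flips 1 -> legal
(1,4): flips 1 -> legal
(2,0): no bracket -> illegal
(2,1): flips 1 -> legal
(2,4): no bracket -> illegal
(3,0): flips 1 -> legal
(4,1): flips 1 -> legal
(5,0): no bracket -> illegal
(5,1): flips 1 -> legal
(5,2): flips 1 -> legal
(5,3): no bracket -> illegal

Answer: (0,3) (1,1) (1,4) (2,1) (3,0) (4,1) (5,1) (5,2)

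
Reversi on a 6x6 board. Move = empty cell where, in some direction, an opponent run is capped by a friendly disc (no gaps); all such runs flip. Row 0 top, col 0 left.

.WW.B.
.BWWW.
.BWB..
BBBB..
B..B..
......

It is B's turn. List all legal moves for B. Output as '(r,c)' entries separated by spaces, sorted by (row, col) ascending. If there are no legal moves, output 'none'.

(0,0): no bracket -> illegal
(0,3): flips 2 -> legal
(0,5): flips 1 -> legal
(1,0): no bracket -> illegal
(1,5): flips 3 -> legal
(2,4): flips 1 -> legal
(2,5): no bracket -> illegal

Answer: (0,3) (0,5) (1,5) (2,4)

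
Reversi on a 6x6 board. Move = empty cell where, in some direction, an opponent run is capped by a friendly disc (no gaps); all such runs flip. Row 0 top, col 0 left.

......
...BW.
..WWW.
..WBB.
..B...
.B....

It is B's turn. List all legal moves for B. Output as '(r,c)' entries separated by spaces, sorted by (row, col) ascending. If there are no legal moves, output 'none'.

Answer: (0,4) (1,1) (1,2) (1,5) (3,1) (3,5)

Derivation:
(0,3): no bracket -> illegal
(0,4): flips 2 -> legal
(0,5): no bracket -> illegal
(1,1): flips 1 -> legal
(1,2): flips 3 -> legal
(1,5): flips 2 -> legal
(2,1): no bracket -> illegal
(2,5): no bracket -> illegal
(3,1): flips 2 -> legal
(3,5): flips 1 -> legal
(4,1): no bracket -> illegal
(4,3): no bracket -> illegal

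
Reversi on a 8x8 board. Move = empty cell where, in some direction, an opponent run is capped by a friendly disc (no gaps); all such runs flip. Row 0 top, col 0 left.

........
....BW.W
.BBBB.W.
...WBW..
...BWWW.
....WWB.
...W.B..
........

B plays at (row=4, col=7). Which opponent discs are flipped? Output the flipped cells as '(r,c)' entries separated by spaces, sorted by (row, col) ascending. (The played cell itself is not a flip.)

Answer: (4,4) (4,5) (4,6)

Derivation:
Dir NW: first cell '.' (not opp) -> no flip
Dir N: first cell '.' (not opp) -> no flip
Dir NE: edge -> no flip
Dir W: opp run (4,6) (4,5) (4,4) capped by B -> flip
Dir E: edge -> no flip
Dir SW: first cell 'B' (not opp) -> no flip
Dir S: first cell '.' (not opp) -> no flip
Dir SE: edge -> no flip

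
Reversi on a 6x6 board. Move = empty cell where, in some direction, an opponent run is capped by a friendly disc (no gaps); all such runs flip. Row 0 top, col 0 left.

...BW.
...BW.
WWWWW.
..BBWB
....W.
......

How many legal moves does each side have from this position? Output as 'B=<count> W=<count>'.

Answer: B=9 W=6

Derivation:
-- B to move --
(0,5): flips 3 -> legal
(1,0): flips 1 -> legal
(1,1): flips 1 -> legal
(1,2): flips 1 -> legal
(1,5): flips 2 -> legal
(2,5): flips 1 -> legal
(3,0): no bracket -> illegal
(3,1): flips 1 -> legal
(4,3): no bracket -> illegal
(4,5): no bracket -> illegal
(5,3): flips 1 -> legal
(5,4): no bracket -> illegal
(5,5): flips 1 -> legal
B mobility = 9
-- W to move --
(0,2): flips 2 -> legal
(1,2): flips 1 -> legal
(2,5): no bracket -> illegal
(3,1): flips 2 -> legal
(4,1): flips 1 -> legal
(4,2): flips 2 -> legal
(4,3): flips 2 -> legal
(4,5): no bracket -> illegal
W mobility = 6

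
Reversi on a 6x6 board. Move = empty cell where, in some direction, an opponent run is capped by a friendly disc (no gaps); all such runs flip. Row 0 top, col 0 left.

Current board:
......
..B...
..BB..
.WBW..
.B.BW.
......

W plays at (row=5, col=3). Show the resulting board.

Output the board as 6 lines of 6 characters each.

Place W at (5,3); scan 8 dirs for brackets.
Dir NW: first cell '.' (not opp) -> no flip
Dir N: opp run (4,3) capped by W -> flip
Dir NE: first cell 'W' (not opp) -> no flip
Dir W: first cell '.' (not opp) -> no flip
Dir E: first cell '.' (not opp) -> no flip
Dir SW: edge -> no flip
Dir S: edge -> no flip
Dir SE: edge -> no flip
All flips: (4,3)

Answer: ......
..B...
..BB..
.WBW..
.B.WW.
...W..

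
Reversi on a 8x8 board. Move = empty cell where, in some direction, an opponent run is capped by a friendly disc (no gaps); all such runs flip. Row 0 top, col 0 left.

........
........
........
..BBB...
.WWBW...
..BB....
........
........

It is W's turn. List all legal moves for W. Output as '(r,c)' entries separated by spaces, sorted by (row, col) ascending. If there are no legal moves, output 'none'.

Answer: (2,2) (2,3) (2,4) (6,2) (6,3) (6,4)

Derivation:
(2,1): no bracket -> illegal
(2,2): flips 2 -> legal
(2,3): flips 1 -> legal
(2,4): flips 2 -> legal
(2,5): no bracket -> illegal
(3,1): no bracket -> illegal
(3,5): no bracket -> illegal
(4,5): no bracket -> illegal
(5,1): no bracket -> illegal
(5,4): no bracket -> illegal
(6,1): no bracket -> illegal
(6,2): flips 2 -> legal
(6,3): flips 1 -> legal
(6,4): flips 1 -> legal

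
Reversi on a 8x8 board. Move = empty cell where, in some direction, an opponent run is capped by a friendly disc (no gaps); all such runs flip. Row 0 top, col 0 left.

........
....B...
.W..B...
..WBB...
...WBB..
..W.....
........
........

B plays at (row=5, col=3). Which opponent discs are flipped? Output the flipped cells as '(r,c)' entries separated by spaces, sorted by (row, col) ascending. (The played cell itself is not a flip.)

Answer: (4,3)

Derivation:
Dir NW: first cell '.' (not opp) -> no flip
Dir N: opp run (4,3) capped by B -> flip
Dir NE: first cell 'B' (not opp) -> no flip
Dir W: opp run (5,2), next='.' -> no flip
Dir E: first cell '.' (not opp) -> no flip
Dir SW: first cell '.' (not opp) -> no flip
Dir S: first cell '.' (not opp) -> no flip
Dir SE: first cell '.' (not opp) -> no flip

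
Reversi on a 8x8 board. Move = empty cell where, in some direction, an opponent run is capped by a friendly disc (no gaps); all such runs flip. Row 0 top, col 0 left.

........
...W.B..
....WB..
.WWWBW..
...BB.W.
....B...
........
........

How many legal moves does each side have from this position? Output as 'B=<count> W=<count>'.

Answer: B=9 W=7

Derivation:
-- B to move --
(0,2): no bracket -> illegal
(0,3): no bracket -> illegal
(0,4): no bracket -> illegal
(1,2): no bracket -> illegal
(1,4): flips 1 -> legal
(2,0): no bracket -> illegal
(2,1): flips 1 -> legal
(2,2): flips 1 -> legal
(2,3): flips 2 -> legal
(2,6): flips 1 -> legal
(3,0): flips 3 -> legal
(3,6): flips 1 -> legal
(3,7): no bracket -> illegal
(4,0): no bracket -> illegal
(4,1): no bracket -> illegal
(4,2): flips 2 -> legal
(4,5): flips 1 -> legal
(4,7): no bracket -> illegal
(5,5): no bracket -> illegal
(5,6): no bracket -> illegal
(5,7): no bracket -> illegal
B mobility = 9
-- W to move --
(0,4): no bracket -> illegal
(0,5): flips 2 -> legal
(0,6): flips 1 -> legal
(1,4): no bracket -> illegal
(1,6): no bracket -> illegal
(2,3): no bracket -> illegal
(2,6): flips 1 -> legal
(3,6): no bracket -> illegal
(4,2): no bracket -> illegal
(4,5): no bracket -> illegal
(5,2): no bracket -> illegal
(5,3): flips 2 -> legal
(5,5): flips 1 -> legal
(6,3): no bracket -> illegal
(6,4): flips 3 -> legal
(6,5): flips 2 -> legal
W mobility = 7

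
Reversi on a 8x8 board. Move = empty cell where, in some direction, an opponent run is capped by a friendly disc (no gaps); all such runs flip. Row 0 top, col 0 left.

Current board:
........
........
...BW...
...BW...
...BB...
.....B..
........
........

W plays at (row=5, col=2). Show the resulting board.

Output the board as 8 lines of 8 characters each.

Answer: ........
........
...BW...
...BW...
...WB...
..W..B..
........
........

Derivation:
Place W at (5,2); scan 8 dirs for brackets.
Dir NW: first cell '.' (not opp) -> no flip
Dir N: first cell '.' (not opp) -> no flip
Dir NE: opp run (4,3) capped by W -> flip
Dir W: first cell '.' (not opp) -> no flip
Dir E: first cell '.' (not opp) -> no flip
Dir SW: first cell '.' (not opp) -> no flip
Dir S: first cell '.' (not opp) -> no flip
Dir SE: first cell '.' (not opp) -> no flip
All flips: (4,3)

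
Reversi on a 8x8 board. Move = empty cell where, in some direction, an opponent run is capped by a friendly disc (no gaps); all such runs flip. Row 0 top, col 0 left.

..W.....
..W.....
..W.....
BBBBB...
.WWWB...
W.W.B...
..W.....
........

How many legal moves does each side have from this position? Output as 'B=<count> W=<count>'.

Answer: B=8 W=9

Derivation:
-- B to move --
(0,1): no bracket -> illegal
(0,3): no bracket -> illegal
(1,1): flips 1 -> legal
(1,3): flips 1 -> legal
(2,1): no bracket -> illegal
(2,3): no bracket -> illegal
(4,0): flips 3 -> legal
(5,1): flips 2 -> legal
(5,3): flips 2 -> legal
(6,0): no bracket -> illegal
(6,1): flips 2 -> legal
(6,3): flips 2 -> legal
(7,1): no bracket -> illegal
(7,2): flips 3 -> legal
(7,3): no bracket -> illegal
B mobility = 8
-- W to move --
(2,0): flips 1 -> legal
(2,1): flips 2 -> legal
(2,3): flips 2 -> legal
(2,4): flips 1 -> legal
(2,5): flips 1 -> legal
(3,5): no bracket -> illegal
(4,0): flips 1 -> legal
(4,5): flips 1 -> legal
(5,3): no bracket -> illegal
(5,5): flips 2 -> legal
(6,3): no bracket -> illegal
(6,4): no bracket -> illegal
(6,5): flips 1 -> legal
W mobility = 9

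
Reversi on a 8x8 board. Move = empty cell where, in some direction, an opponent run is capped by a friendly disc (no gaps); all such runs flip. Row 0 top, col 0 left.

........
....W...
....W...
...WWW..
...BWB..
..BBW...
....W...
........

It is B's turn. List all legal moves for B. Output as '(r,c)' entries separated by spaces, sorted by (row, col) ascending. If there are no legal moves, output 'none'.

(0,3): no bracket -> illegal
(0,4): no bracket -> illegal
(0,5): no bracket -> illegal
(1,3): no bracket -> illegal
(1,5): no bracket -> illegal
(2,2): no bracket -> illegal
(2,3): flips 2 -> legal
(2,5): flips 2 -> legal
(2,6): flips 2 -> legal
(3,2): no bracket -> illegal
(3,6): no bracket -> illegal
(4,2): no bracket -> illegal
(4,6): no bracket -> illegal
(5,5): flips 1 -> legal
(6,3): flips 1 -> legal
(6,5): flips 1 -> legal
(7,3): no bracket -> illegal
(7,4): no bracket -> illegal
(7,5): flips 1 -> legal

Answer: (2,3) (2,5) (2,6) (5,5) (6,3) (6,5) (7,5)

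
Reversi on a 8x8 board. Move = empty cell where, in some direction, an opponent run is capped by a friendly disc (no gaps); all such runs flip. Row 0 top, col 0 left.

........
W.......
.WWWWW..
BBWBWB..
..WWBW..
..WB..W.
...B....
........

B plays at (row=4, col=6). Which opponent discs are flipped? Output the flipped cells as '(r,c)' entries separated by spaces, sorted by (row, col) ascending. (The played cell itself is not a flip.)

Dir NW: first cell 'B' (not opp) -> no flip
Dir N: first cell '.' (not opp) -> no flip
Dir NE: first cell '.' (not opp) -> no flip
Dir W: opp run (4,5) capped by B -> flip
Dir E: first cell '.' (not opp) -> no flip
Dir SW: first cell '.' (not opp) -> no flip
Dir S: opp run (5,6), next='.' -> no flip
Dir SE: first cell '.' (not opp) -> no flip

Answer: (4,5)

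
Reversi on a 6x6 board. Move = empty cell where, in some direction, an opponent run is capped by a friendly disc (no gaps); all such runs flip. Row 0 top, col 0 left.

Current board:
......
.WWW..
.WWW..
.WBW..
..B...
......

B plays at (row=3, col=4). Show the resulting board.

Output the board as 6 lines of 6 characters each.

Answer: ......
.WWW..
.WWW..
.WBBB.
..B...
......

Derivation:
Place B at (3,4); scan 8 dirs for brackets.
Dir NW: opp run (2,3) (1,2), next='.' -> no flip
Dir N: first cell '.' (not opp) -> no flip
Dir NE: first cell '.' (not opp) -> no flip
Dir W: opp run (3,3) capped by B -> flip
Dir E: first cell '.' (not opp) -> no flip
Dir SW: first cell '.' (not opp) -> no flip
Dir S: first cell '.' (not opp) -> no flip
Dir SE: first cell '.' (not opp) -> no flip
All flips: (3,3)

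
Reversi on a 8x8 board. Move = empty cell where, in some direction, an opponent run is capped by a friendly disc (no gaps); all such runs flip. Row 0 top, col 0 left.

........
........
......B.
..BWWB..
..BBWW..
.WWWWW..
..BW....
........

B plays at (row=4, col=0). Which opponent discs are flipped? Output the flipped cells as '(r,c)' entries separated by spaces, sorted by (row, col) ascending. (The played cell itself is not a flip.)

Answer: (5,1)

Derivation:
Dir NW: edge -> no flip
Dir N: first cell '.' (not opp) -> no flip
Dir NE: first cell '.' (not opp) -> no flip
Dir W: edge -> no flip
Dir E: first cell '.' (not opp) -> no flip
Dir SW: edge -> no flip
Dir S: first cell '.' (not opp) -> no flip
Dir SE: opp run (5,1) capped by B -> flip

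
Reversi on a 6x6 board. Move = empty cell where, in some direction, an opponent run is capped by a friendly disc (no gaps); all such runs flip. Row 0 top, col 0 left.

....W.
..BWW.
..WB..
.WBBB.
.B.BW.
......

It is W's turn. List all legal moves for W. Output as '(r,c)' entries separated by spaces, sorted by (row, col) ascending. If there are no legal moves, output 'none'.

(0,1): no bracket -> illegal
(0,2): flips 1 -> legal
(0,3): no bracket -> illegal
(1,1): flips 1 -> legal
(2,1): no bracket -> illegal
(2,4): flips 2 -> legal
(2,5): no bracket -> illegal
(3,0): no bracket -> illegal
(3,5): flips 3 -> legal
(4,0): no bracket -> illegal
(4,2): flips 2 -> legal
(4,5): no bracket -> illegal
(5,0): flips 3 -> legal
(5,1): flips 1 -> legal
(5,2): no bracket -> illegal
(5,3): flips 3 -> legal
(5,4): no bracket -> illegal

Answer: (0,2) (1,1) (2,4) (3,5) (4,2) (5,0) (5,1) (5,3)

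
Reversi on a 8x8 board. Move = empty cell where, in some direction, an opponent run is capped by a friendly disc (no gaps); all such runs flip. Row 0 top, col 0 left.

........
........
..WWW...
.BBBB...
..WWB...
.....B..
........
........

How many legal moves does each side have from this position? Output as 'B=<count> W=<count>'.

Answer: B=10 W=8

Derivation:
-- B to move --
(1,1): flips 1 -> legal
(1,2): flips 2 -> legal
(1,3): flips 2 -> legal
(1,4): flips 2 -> legal
(1,5): flips 1 -> legal
(2,1): no bracket -> illegal
(2,5): no bracket -> illegal
(3,5): no bracket -> illegal
(4,1): flips 2 -> legal
(5,1): flips 1 -> legal
(5,2): flips 2 -> legal
(5,3): flips 2 -> legal
(5,4): flips 1 -> legal
B mobility = 10
-- W to move --
(2,0): flips 1 -> legal
(2,1): flips 1 -> legal
(2,5): flips 1 -> legal
(3,0): no bracket -> illegal
(3,5): no bracket -> illegal
(4,0): flips 1 -> legal
(4,1): flips 1 -> legal
(4,5): flips 2 -> legal
(4,6): no bracket -> illegal
(5,3): no bracket -> illegal
(5,4): flips 2 -> legal
(5,6): no bracket -> illegal
(6,4): no bracket -> illegal
(6,5): no bracket -> illegal
(6,6): flips 3 -> legal
W mobility = 8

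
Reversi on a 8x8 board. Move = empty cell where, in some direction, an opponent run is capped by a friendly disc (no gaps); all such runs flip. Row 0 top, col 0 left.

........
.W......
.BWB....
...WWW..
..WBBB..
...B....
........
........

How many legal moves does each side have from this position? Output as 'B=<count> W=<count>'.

Answer: B=7 W=13

Derivation:
-- B to move --
(0,0): flips 3 -> legal
(0,1): flips 1 -> legal
(0,2): no bracket -> illegal
(1,0): no bracket -> illegal
(1,2): no bracket -> illegal
(1,3): no bracket -> illegal
(2,0): no bracket -> illegal
(2,4): flips 1 -> legal
(2,5): flips 2 -> legal
(2,6): flips 1 -> legal
(3,1): flips 1 -> legal
(3,2): no bracket -> illegal
(3,6): no bracket -> illegal
(4,1): flips 1 -> legal
(4,6): no bracket -> illegal
(5,1): no bracket -> illegal
(5,2): no bracket -> illegal
B mobility = 7
-- W to move --
(1,0): no bracket -> illegal
(1,2): flips 1 -> legal
(1,3): flips 1 -> legal
(1,4): no bracket -> illegal
(2,0): flips 1 -> legal
(2,4): flips 1 -> legal
(3,0): no bracket -> illegal
(3,1): flips 1 -> legal
(3,2): no bracket -> illegal
(3,6): no bracket -> illegal
(4,6): flips 3 -> legal
(5,2): flips 1 -> legal
(5,4): flips 1 -> legal
(5,5): flips 2 -> legal
(5,6): flips 1 -> legal
(6,2): flips 2 -> legal
(6,3): flips 2 -> legal
(6,4): flips 1 -> legal
W mobility = 13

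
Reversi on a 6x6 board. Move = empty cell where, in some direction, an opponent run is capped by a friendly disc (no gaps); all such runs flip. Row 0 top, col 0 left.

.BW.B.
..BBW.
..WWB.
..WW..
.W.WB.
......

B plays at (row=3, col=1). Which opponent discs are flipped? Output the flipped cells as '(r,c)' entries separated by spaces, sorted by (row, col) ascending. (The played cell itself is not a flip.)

Dir NW: first cell '.' (not opp) -> no flip
Dir N: first cell '.' (not opp) -> no flip
Dir NE: opp run (2,2) capped by B -> flip
Dir W: first cell '.' (not opp) -> no flip
Dir E: opp run (3,2) (3,3), next='.' -> no flip
Dir SW: first cell '.' (not opp) -> no flip
Dir S: opp run (4,1), next='.' -> no flip
Dir SE: first cell '.' (not opp) -> no flip

Answer: (2,2)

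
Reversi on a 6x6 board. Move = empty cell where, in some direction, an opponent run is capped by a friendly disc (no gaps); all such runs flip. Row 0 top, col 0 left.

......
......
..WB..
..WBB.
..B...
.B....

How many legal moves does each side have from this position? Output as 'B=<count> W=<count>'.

Answer: B=5 W=5

Derivation:
-- B to move --
(1,1): flips 1 -> legal
(1,2): flips 2 -> legal
(1,3): no bracket -> illegal
(2,1): flips 1 -> legal
(3,1): flips 1 -> legal
(4,1): flips 1 -> legal
(4,3): no bracket -> illegal
B mobility = 5
-- W to move --
(1,2): no bracket -> illegal
(1,3): no bracket -> illegal
(1,4): flips 1 -> legal
(2,4): flips 1 -> legal
(2,5): no bracket -> illegal
(3,1): no bracket -> illegal
(3,5): flips 2 -> legal
(4,0): no bracket -> illegal
(4,1): no bracket -> illegal
(4,3): no bracket -> illegal
(4,4): flips 1 -> legal
(4,5): no bracket -> illegal
(5,0): no bracket -> illegal
(5,2): flips 1 -> legal
(5,3): no bracket -> illegal
W mobility = 5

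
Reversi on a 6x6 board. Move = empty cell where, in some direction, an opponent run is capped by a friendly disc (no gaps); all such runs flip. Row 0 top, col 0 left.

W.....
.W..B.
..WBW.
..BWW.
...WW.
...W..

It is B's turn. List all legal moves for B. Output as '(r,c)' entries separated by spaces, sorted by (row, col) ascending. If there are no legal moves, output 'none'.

(0,1): no bracket -> illegal
(0,2): no bracket -> illegal
(1,0): no bracket -> illegal
(1,2): flips 1 -> legal
(1,3): no bracket -> illegal
(1,5): no bracket -> illegal
(2,0): no bracket -> illegal
(2,1): flips 1 -> legal
(2,5): flips 1 -> legal
(3,1): no bracket -> illegal
(3,5): flips 2 -> legal
(4,2): no bracket -> illegal
(4,5): flips 1 -> legal
(5,2): no bracket -> illegal
(5,4): flips 4 -> legal
(5,5): no bracket -> illegal

Answer: (1,2) (2,1) (2,5) (3,5) (4,5) (5,4)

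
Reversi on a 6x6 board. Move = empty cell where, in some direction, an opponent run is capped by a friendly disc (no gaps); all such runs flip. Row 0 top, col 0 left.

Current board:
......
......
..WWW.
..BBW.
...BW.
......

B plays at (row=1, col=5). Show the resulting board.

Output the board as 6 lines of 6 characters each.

Answer: ......
.....B
..WWB.
..BBW.
...BW.
......

Derivation:
Place B at (1,5); scan 8 dirs for brackets.
Dir NW: first cell '.' (not opp) -> no flip
Dir N: first cell '.' (not opp) -> no flip
Dir NE: edge -> no flip
Dir W: first cell '.' (not opp) -> no flip
Dir E: edge -> no flip
Dir SW: opp run (2,4) capped by B -> flip
Dir S: first cell '.' (not opp) -> no flip
Dir SE: edge -> no flip
All flips: (2,4)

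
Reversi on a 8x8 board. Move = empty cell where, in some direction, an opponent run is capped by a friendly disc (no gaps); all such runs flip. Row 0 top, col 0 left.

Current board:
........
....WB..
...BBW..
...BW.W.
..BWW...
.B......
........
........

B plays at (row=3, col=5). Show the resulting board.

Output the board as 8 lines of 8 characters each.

Place B at (3,5); scan 8 dirs for brackets.
Dir NW: first cell 'B' (not opp) -> no flip
Dir N: opp run (2,5) capped by B -> flip
Dir NE: first cell '.' (not opp) -> no flip
Dir W: opp run (3,4) capped by B -> flip
Dir E: opp run (3,6), next='.' -> no flip
Dir SW: opp run (4,4), next='.' -> no flip
Dir S: first cell '.' (not opp) -> no flip
Dir SE: first cell '.' (not opp) -> no flip
All flips: (2,5) (3,4)

Answer: ........
....WB..
...BBB..
...BBBW.
..BWW...
.B......
........
........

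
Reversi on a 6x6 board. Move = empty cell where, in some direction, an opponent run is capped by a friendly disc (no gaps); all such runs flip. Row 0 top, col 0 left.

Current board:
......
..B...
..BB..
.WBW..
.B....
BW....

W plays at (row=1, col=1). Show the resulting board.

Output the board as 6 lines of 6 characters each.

Place W at (1,1); scan 8 dirs for brackets.
Dir NW: first cell '.' (not opp) -> no flip
Dir N: first cell '.' (not opp) -> no flip
Dir NE: first cell '.' (not opp) -> no flip
Dir W: first cell '.' (not opp) -> no flip
Dir E: opp run (1,2), next='.' -> no flip
Dir SW: first cell '.' (not opp) -> no flip
Dir S: first cell '.' (not opp) -> no flip
Dir SE: opp run (2,2) capped by W -> flip
All flips: (2,2)

Answer: ......
.WB...
..WB..
.WBW..
.B....
BW....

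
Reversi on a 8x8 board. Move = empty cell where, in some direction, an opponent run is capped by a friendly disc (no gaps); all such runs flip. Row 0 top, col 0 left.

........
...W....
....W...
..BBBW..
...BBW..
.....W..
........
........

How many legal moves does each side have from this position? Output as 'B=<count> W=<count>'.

-- B to move --
(0,2): no bracket -> illegal
(0,3): no bracket -> illegal
(0,4): no bracket -> illegal
(1,2): no bracket -> illegal
(1,4): flips 1 -> legal
(1,5): flips 1 -> legal
(2,2): no bracket -> illegal
(2,3): no bracket -> illegal
(2,5): no bracket -> illegal
(2,6): flips 1 -> legal
(3,6): flips 1 -> legal
(4,6): flips 1 -> legal
(5,4): no bracket -> illegal
(5,6): flips 1 -> legal
(6,4): no bracket -> illegal
(6,5): no bracket -> illegal
(6,6): flips 1 -> legal
B mobility = 7
-- W to move --
(2,1): no bracket -> illegal
(2,2): flips 2 -> legal
(2,3): flips 1 -> legal
(2,5): no bracket -> illegal
(3,1): flips 3 -> legal
(4,1): no bracket -> illegal
(4,2): flips 3 -> legal
(5,2): no bracket -> illegal
(5,3): flips 1 -> legal
(5,4): flips 2 -> legal
W mobility = 6

Answer: B=7 W=6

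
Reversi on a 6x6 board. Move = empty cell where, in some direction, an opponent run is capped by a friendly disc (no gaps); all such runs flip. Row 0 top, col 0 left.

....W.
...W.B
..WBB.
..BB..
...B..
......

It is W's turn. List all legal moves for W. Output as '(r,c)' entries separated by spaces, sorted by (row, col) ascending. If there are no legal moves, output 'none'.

(0,5): no bracket -> illegal
(1,2): no bracket -> illegal
(1,4): no bracket -> illegal
(2,1): no bracket -> illegal
(2,5): flips 2 -> legal
(3,1): no bracket -> illegal
(3,4): no bracket -> illegal
(3,5): flips 1 -> legal
(4,1): no bracket -> illegal
(4,2): flips 1 -> legal
(4,4): flips 1 -> legal
(5,2): no bracket -> illegal
(5,3): flips 3 -> legal
(5,4): no bracket -> illegal

Answer: (2,5) (3,5) (4,2) (4,4) (5,3)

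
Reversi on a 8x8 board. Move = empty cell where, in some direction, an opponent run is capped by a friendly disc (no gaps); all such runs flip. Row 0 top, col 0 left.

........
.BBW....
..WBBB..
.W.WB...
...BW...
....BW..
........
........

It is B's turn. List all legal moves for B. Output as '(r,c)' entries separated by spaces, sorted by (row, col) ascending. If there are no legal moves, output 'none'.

(0,2): flips 1 -> legal
(0,3): flips 1 -> legal
(0,4): no bracket -> illegal
(1,4): flips 1 -> legal
(2,0): no bracket -> illegal
(2,1): flips 1 -> legal
(3,0): no bracket -> illegal
(3,2): flips 2 -> legal
(3,5): no bracket -> illegal
(4,0): no bracket -> illegal
(4,1): no bracket -> illegal
(4,2): flips 1 -> legal
(4,5): flips 1 -> legal
(4,6): no bracket -> illegal
(5,3): no bracket -> illegal
(5,6): flips 1 -> legal
(6,4): no bracket -> illegal
(6,5): no bracket -> illegal
(6,6): flips 4 -> legal

Answer: (0,2) (0,3) (1,4) (2,1) (3,2) (4,2) (4,5) (5,6) (6,6)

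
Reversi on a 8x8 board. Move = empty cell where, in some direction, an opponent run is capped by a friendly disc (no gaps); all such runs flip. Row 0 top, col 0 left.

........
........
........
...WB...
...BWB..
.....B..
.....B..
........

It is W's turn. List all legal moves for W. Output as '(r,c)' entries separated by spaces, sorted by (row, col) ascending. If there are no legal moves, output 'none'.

Answer: (2,4) (3,5) (4,2) (4,6) (5,3) (6,6)

Derivation:
(2,3): no bracket -> illegal
(2,4): flips 1 -> legal
(2,5): no bracket -> illegal
(3,2): no bracket -> illegal
(3,5): flips 1 -> legal
(3,6): no bracket -> illegal
(4,2): flips 1 -> legal
(4,6): flips 1 -> legal
(5,2): no bracket -> illegal
(5,3): flips 1 -> legal
(5,4): no bracket -> illegal
(5,6): no bracket -> illegal
(6,4): no bracket -> illegal
(6,6): flips 1 -> legal
(7,4): no bracket -> illegal
(7,5): no bracket -> illegal
(7,6): no bracket -> illegal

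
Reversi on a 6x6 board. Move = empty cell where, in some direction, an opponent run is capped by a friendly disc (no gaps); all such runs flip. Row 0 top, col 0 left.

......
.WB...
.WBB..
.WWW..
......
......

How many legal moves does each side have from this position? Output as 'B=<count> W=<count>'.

Answer: B=9 W=5

Derivation:
-- B to move --
(0,0): flips 1 -> legal
(0,1): no bracket -> illegal
(0,2): no bracket -> illegal
(1,0): flips 1 -> legal
(2,0): flips 1 -> legal
(2,4): no bracket -> illegal
(3,0): flips 1 -> legal
(3,4): no bracket -> illegal
(4,0): flips 1 -> legal
(4,1): flips 1 -> legal
(4,2): flips 1 -> legal
(4,3): flips 1 -> legal
(4,4): flips 1 -> legal
B mobility = 9
-- W to move --
(0,1): no bracket -> illegal
(0,2): flips 2 -> legal
(0,3): flips 1 -> legal
(1,3): flips 3 -> legal
(1,4): flips 1 -> legal
(2,4): flips 2 -> legal
(3,4): no bracket -> illegal
W mobility = 5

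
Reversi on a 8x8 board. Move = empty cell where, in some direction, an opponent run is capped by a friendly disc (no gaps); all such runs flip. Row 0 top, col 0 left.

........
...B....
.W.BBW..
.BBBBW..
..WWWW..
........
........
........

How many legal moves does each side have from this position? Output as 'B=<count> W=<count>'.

-- B to move --
(1,0): flips 1 -> legal
(1,1): flips 1 -> legal
(1,2): no bracket -> illegal
(1,4): no bracket -> illegal
(1,5): no bracket -> illegal
(1,6): flips 1 -> legal
(2,0): no bracket -> illegal
(2,2): no bracket -> illegal
(2,6): flips 1 -> legal
(3,0): no bracket -> illegal
(3,6): flips 1 -> legal
(4,1): no bracket -> illegal
(4,6): flips 1 -> legal
(5,1): flips 1 -> legal
(5,2): flips 2 -> legal
(5,3): flips 2 -> legal
(5,4): flips 2 -> legal
(5,5): flips 1 -> legal
(5,6): flips 1 -> legal
B mobility = 12
-- W to move --
(0,2): flips 2 -> legal
(0,3): flips 3 -> legal
(0,4): no bracket -> illegal
(1,2): flips 2 -> legal
(1,4): flips 2 -> legal
(1,5): flips 2 -> legal
(2,0): flips 1 -> legal
(2,2): flips 4 -> legal
(3,0): flips 4 -> legal
(4,0): no bracket -> illegal
(4,1): flips 1 -> legal
W mobility = 9

Answer: B=12 W=9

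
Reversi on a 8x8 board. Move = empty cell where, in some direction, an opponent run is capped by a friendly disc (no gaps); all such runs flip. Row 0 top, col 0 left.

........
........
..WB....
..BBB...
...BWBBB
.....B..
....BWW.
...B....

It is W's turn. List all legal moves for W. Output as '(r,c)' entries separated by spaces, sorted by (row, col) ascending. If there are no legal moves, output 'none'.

Answer: (2,4) (3,5) (4,2) (6,3)

Derivation:
(1,2): no bracket -> illegal
(1,3): no bracket -> illegal
(1,4): no bracket -> illegal
(2,1): no bracket -> illegal
(2,4): flips 2 -> legal
(2,5): no bracket -> illegal
(3,1): no bracket -> illegal
(3,5): flips 2 -> legal
(3,6): no bracket -> illegal
(3,7): no bracket -> illegal
(4,1): no bracket -> illegal
(4,2): flips 2 -> legal
(5,2): no bracket -> illegal
(5,3): no bracket -> illegal
(5,4): no bracket -> illegal
(5,6): no bracket -> illegal
(5,7): no bracket -> illegal
(6,2): no bracket -> illegal
(6,3): flips 1 -> legal
(7,2): no bracket -> illegal
(7,4): no bracket -> illegal
(7,5): no bracket -> illegal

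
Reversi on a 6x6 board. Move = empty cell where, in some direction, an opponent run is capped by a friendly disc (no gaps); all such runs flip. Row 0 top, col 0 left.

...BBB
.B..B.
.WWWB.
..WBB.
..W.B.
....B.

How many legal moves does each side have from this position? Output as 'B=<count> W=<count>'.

-- B to move --
(1,0): no bracket -> illegal
(1,2): flips 1 -> legal
(1,3): flips 1 -> legal
(2,0): flips 3 -> legal
(3,0): no bracket -> illegal
(3,1): flips 2 -> legal
(4,1): flips 2 -> legal
(4,3): no bracket -> illegal
(5,1): flips 1 -> legal
(5,2): no bracket -> illegal
(5,3): no bracket -> illegal
B mobility = 6
-- W to move --
(0,0): flips 1 -> legal
(0,1): flips 1 -> legal
(0,2): no bracket -> illegal
(1,0): no bracket -> illegal
(1,2): no bracket -> illegal
(1,3): no bracket -> illegal
(1,5): flips 2 -> legal
(2,0): no bracket -> illegal
(2,5): flips 1 -> legal
(3,5): flips 2 -> legal
(4,3): flips 1 -> legal
(4,5): flips 1 -> legal
(5,3): no bracket -> illegal
(5,5): flips 2 -> legal
W mobility = 8

Answer: B=6 W=8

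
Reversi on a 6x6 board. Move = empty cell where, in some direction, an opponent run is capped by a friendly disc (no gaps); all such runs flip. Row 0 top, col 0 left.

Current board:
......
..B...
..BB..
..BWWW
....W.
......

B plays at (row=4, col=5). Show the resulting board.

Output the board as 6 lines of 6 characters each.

Answer: ......
..B...
..BB..
..BWBW
....WB
......

Derivation:
Place B at (4,5); scan 8 dirs for brackets.
Dir NW: opp run (3,4) capped by B -> flip
Dir N: opp run (3,5), next='.' -> no flip
Dir NE: edge -> no flip
Dir W: opp run (4,4), next='.' -> no flip
Dir E: edge -> no flip
Dir SW: first cell '.' (not opp) -> no flip
Dir S: first cell '.' (not opp) -> no flip
Dir SE: edge -> no flip
All flips: (3,4)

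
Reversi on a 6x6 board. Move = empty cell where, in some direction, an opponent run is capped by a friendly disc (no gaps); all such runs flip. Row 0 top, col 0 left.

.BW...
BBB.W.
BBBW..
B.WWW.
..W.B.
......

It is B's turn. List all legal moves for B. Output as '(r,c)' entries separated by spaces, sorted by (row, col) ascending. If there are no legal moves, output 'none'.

(0,3): flips 1 -> legal
(0,4): no bracket -> illegal
(0,5): no bracket -> illegal
(1,3): no bracket -> illegal
(1,5): no bracket -> illegal
(2,4): flips 2 -> legal
(2,5): no bracket -> illegal
(3,1): no bracket -> illegal
(3,5): no bracket -> illegal
(4,1): no bracket -> illegal
(4,3): flips 1 -> legal
(4,5): flips 2 -> legal
(5,1): no bracket -> illegal
(5,2): flips 2 -> legal
(5,3): no bracket -> illegal

Answer: (0,3) (2,4) (4,3) (4,5) (5,2)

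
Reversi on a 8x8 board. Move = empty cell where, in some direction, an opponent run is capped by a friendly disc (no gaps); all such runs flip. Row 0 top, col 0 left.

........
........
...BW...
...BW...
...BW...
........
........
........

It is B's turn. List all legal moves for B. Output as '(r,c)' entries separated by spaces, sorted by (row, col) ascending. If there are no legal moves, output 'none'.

Answer: (1,5) (2,5) (3,5) (4,5) (5,5)

Derivation:
(1,3): no bracket -> illegal
(1,4): no bracket -> illegal
(1,5): flips 1 -> legal
(2,5): flips 2 -> legal
(3,5): flips 1 -> legal
(4,5): flips 2 -> legal
(5,3): no bracket -> illegal
(5,4): no bracket -> illegal
(5,5): flips 1 -> legal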